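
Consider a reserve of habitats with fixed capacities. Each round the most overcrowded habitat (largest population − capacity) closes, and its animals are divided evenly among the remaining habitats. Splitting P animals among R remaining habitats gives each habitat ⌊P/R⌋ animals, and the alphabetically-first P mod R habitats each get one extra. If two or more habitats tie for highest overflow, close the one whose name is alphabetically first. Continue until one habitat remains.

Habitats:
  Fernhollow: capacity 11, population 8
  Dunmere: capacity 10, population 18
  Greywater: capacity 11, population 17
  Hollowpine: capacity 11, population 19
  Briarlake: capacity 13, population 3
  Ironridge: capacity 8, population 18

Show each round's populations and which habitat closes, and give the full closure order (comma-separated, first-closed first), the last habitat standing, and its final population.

Closure order: Ironridge, Dunmere, Hollowpine, Greywater, Fernhollow
Last habitat: Briarlake with 83 animals

Round 1: Briarlake=3 Dunmere=18 Fernhollow=8 Greywater=17 Hollowpine=19 Ironridge=18 → close Ironridge (overflow 10)
  18÷5 = 3 each, +1 to first 3
Round 2: Briarlake=7 Dunmere=22 Fernhollow=12 Greywater=20 Hollowpine=22 → close Dunmere (overflow 12)
  22÷4 = 5 each, +1 to first 2
Round 3: Briarlake=13 Fernhollow=18 Greywater=25 Hollowpine=27 → close Hollowpine (overflow 16)
  27÷3 = 9 each, +1 to first 0
Round 4: Briarlake=22 Fernhollow=27 Greywater=34 → close Greywater (overflow 23)
  34÷2 = 17 each, +1 to first 0
Round 5: Briarlake=39 Fernhollow=44 → close Fernhollow (overflow 33)
  44÷1 = 44 each, +1 to first 0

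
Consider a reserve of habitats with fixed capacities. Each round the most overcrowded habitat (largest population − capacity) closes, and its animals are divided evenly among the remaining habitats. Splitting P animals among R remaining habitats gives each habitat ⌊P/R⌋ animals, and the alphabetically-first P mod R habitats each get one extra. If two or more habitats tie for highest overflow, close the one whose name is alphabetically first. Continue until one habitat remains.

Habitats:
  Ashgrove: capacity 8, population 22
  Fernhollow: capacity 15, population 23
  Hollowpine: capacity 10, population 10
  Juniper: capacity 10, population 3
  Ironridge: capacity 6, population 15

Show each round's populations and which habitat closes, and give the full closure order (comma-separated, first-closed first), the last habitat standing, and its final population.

Round 1: Ashgrove=22 Fernhollow=23 Hollowpine=10 Ironridge=15 Juniper=3 → close Ashgrove (overflow 14)
  22÷4 = 5 each, +1 to first 2
Round 2: Fernhollow=29 Hollowpine=16 Ironridge=20 Juniper=8 → close Fernhollow (overflow 14)
  29÷3 = 9 each, +1 to first 2
Round 3: Hollowpine=26 Ironridge=30 Juniper=17 → close Ironridge (overflow 24)
  30÷2 = 15 each, +1 to first 0
Round 4: Hollowpine=41 Juniper=32 → close Hollowpine (overflow 31)
  41÷1 = 41 each, +1 to first 0

Closure order: Ashgrove, Fernhollow, Ironridge, Hollowpine
Last habitat: Juniper with 73 animals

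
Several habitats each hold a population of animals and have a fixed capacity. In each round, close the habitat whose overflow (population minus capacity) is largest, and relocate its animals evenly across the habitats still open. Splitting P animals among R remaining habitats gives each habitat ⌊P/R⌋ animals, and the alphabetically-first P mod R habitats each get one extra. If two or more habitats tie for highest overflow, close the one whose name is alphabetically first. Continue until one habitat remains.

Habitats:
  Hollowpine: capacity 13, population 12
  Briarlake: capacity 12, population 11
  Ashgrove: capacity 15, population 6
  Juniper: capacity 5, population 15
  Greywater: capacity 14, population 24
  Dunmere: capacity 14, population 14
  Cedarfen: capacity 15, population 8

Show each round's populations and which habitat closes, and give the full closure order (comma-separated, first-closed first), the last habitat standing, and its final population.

Round 1: Ashgrove=6 Briarlake=11 Cedarfen=8 Dunmere=14 Greywater=24 Hollowpine=12 Juniper=15 → close Greywater (overflow 10)
  24÷6 = 4 each, +1 to first 0
Round 2: Ashgrove=10 Briarlake=15 Cedarfen=12 Dunmere=18 Hollowpine=16 Juniper=19 → close Juniper (overflow 14)
  19÷5 = 3 each, +1 to first 4
Round 3: Ashgrove=14 Briarlake=19 Cedarfen=16 Dunmere=22 Hollowpine=19 → close Dunmere (overflow 8)
  22÷4 = 5 each, +1 to first 2
Round 4: Ashgrove=20 Briarlake=25 Cedarfen=21 Hollowpine=24 → close Briarlake (overflow 13)
  25÷3 = 8 each, +1 to first 1
Round 5: Ashgrove=29 Cedarfen=29 Hollowpine=32 → close Hollowpine (overflow 19)
  32÷2 = 16 each, +1 to first 0
Round 6: Ashgrove=45 Cedarfen=45 → close Ashgrove (overflow 30)
  45÷1 = 45 each, +1 to first 0

Closure order: Greywater, Juniper, Dunmere, Briarlake, Hollowpine, Ashgrove
Last habitat: Cedarfen with 90 animals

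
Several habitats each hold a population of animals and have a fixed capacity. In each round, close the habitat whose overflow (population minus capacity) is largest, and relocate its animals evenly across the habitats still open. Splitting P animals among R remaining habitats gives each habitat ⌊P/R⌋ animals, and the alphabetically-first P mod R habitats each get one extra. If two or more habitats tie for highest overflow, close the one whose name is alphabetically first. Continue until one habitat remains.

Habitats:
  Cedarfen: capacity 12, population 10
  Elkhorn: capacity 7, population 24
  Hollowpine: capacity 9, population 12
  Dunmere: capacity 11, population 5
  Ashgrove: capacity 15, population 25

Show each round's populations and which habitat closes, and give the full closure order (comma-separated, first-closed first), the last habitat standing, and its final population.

Round 1: Ashgrove=25 Cedarfen=10 Dunmere=5 Elkhorn=24 Hollowpine=12 → close Elkhorn (overflow 17)
  24÷4 = 6 each, +1 to first 0
Round 2: Ashgrove=31 Cedarfen=16 Dunmere=11 Hollowpine=18 → close Ashgrove (overflow 16)
  31÷3 = 10 each, +1 to first 1
Round 3: Cedarfen=27 Dunmere=21 Hollowpine=28 → close Hollowpine (overflow 19)
  28÷2 = 14 each, +1 to first 0
Round 4: Cedarfen=41 Dunmere=35 → close Cedarfen (overflow 29)
  41÷1 = 41 each, +1 to first 0

Closure order: Elkhorn, Ashgrove, Hollowpine, Cedarfen
Last habitat: Dunmere with 76 animals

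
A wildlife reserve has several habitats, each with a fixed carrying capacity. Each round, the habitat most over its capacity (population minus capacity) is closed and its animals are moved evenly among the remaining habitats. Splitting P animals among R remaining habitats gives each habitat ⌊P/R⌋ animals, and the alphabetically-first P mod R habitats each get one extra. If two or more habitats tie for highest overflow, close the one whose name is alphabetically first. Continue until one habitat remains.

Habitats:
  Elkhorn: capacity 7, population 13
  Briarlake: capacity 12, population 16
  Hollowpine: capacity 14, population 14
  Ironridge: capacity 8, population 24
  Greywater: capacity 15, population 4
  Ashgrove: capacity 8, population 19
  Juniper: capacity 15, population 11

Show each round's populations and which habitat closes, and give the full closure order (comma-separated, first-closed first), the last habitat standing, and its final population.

Closure order: Ironridge, Ashgrove, Elkhorn, Briarlake, Hollowpine, Juniper
Last habitat: Greywater with 101 animals

Round 1: Ashgrove=19 Briarlake=16 Elkhorn=13 Greywater=4 Hollowpine=14 Ironridge=24 Juniper=11 → close Ironridge (overflow 16)
  24÷6 = 4 each, +1 to first 0
Round 2: Ashgrove=23 Briarlake=20 Elkhorn=17 Greywater=8 Hollowpine=18 Juniper=15 → close Ashgrove (overflow 15)
  23÷5 = 4 each, +1 to first 3
Round 3: Briarlake=25 Elkhorn=22 Greywater=13 Hollowpine=22 Juniper=19 → close Elkhorn (overflow 15)
  22÷4 = 5 each, +1 to first 2
Round 4: Briarlake=31 Greywater=19 Hollowpine=27 Juniper=24 → close Briarlake (overflow 19)
  31÷3 = 10 each, +1 to first 1
Round 5: Greywater=30 Hollowpine=37 Juniper=34 → close Hollowpine (overflow 23)
  37÷2 = 18 each, +1 to first 1
Round 6: Greywater=49 Juniper=52 → close Juniper (overflow 37)
  52÷1 = 52 each, +1 to first 0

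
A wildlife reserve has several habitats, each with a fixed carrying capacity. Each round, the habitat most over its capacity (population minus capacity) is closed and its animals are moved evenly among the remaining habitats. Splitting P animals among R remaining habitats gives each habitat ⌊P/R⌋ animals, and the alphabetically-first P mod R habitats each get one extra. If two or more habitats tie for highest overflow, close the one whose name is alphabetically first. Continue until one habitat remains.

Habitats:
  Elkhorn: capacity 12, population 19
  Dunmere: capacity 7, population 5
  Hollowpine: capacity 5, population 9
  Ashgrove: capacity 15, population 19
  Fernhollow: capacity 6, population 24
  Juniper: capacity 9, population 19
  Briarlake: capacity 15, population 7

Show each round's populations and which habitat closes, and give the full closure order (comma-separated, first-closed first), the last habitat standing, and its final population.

Closure order: Fernhollow, Juniper, Elkhorn, Ashgrove, Hollowpine, Dunmere
Last habitat: Briarlake with 102 animals

Round 1: Ashgrove=19 Briarlake=7 Dunmere=5 Elkhorn=19 Fernhollow=24 Hollowpine=9 Juniper=19 → close Fernhollow (overflow 18)
  24÷6 = 4 each, +1 to first 0
Round 2: Ashgrove=23 Briarlake=11 Dunmere=9 Elkhorn=23 Hollowpine=13 Juniper=23 → close Juniper (overflow 14)
  23÷5 = 4 each, +1 to first 3
Round 3: Ashgrove=28 Briarlake=16 Dunmere=14 Elkhorn=27 Hollowpine=17 → close Elkhorn (overflow 15)
  27÷4 = 6 each, +1 to first 3
Round 4: Ashgrove=35 Briarlake=23 Dunmere=21 Hollowpine=23 → close Ashgrove (overflow 20)
  35÷3 = 11 each, +1 to first 2
Round 5: Briarlake=35 Dunmere=33 Hollowpine=34 → close Hollowpine (overflow 29)
  34÷2 = 17 each, +1 to first 0
Round 6: Briarlake=52 Dunmere=50 → close Dunmere (overflow 43)
  50÷1 = 50 each, +1 to first 0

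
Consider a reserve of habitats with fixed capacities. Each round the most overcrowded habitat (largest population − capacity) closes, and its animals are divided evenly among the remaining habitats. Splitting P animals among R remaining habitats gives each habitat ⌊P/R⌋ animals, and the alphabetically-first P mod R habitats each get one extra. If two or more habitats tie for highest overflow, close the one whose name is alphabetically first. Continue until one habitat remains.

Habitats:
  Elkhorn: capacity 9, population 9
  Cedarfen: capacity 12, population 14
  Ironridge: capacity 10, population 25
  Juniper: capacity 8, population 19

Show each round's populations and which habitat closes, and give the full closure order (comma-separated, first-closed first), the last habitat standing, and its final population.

Round 1: Cedarfen=14 Elkhorn=9 Ironridge=25 Juniper=19 → close Ironridge (overflow 15)
  25÷3 = 8 each, +1 to first 1
Round 2: Cedarfen=23 Elkhorn=17 Juniper=27 → close Juniper (overflow 19)
  27÷2 = 13 each, +1 to first 1
Round 3: Cedarfen=37 Elkhorn=30 → close Cedarfen (overflow 25)
  37÷1 = 37 each, +1 to first 0

Closure order: Ironridge, Juniper, Cedarfen
Last habitat: Elkhorn with 67 animals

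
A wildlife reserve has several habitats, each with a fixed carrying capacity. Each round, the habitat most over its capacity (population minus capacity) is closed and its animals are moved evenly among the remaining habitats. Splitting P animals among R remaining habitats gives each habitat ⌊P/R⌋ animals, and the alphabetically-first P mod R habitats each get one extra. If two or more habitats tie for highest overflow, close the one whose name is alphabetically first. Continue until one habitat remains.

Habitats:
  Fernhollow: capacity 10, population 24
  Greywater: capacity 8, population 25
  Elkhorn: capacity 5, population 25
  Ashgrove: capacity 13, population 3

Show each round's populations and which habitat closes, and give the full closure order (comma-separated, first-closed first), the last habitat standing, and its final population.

Closure order: Elkhorn, Greywater, Fernhollow
Last habitat: Ashgrove with 77 animals

Round 1: Ashgrove=3 Elkhorn=25 Fernhollow=24 Greywater=25 → close Elkhorn (overflow 20)
  25÷3 = 8 each, +1 to first 1
Round 2: Ashgrove=12 Fernhollow=32 Greywater=33 → close Greywater (overflow 25)
  33÷2 = 16 each, +1 to first 1
Round 3: Ashgrove=29 Fernhollow=48 → close Fernhollow (overflow 38)
  48÷1 = 48 each, +1 to first 0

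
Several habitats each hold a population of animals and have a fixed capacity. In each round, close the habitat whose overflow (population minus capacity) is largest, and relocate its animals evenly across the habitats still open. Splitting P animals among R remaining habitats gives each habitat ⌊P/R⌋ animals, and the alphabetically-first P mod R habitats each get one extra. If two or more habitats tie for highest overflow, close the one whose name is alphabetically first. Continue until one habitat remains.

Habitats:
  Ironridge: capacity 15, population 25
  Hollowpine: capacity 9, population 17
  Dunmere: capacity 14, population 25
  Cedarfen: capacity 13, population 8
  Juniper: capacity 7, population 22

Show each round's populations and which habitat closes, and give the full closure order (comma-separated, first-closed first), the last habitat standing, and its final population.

Closure order: Juniper, Dunmere, Ironridge, Hollowpine
Last habitat: Cedarfen with 97 animals

Round 1: Cedarfen=8 Dunmere=25 Hollowpine=17 Ironridge=25 Juniper=22 → close Juniper (overflow 15)
  22÷4 = 5 each, +1 to first 2
Round 2: Cedarfen=14 Dunmere=31 Hollowpine=22 Ironridge=30 → close Dunmere (overflow 17)
  31÷3 = 10 each, +1 to first 1
Round 3: Cedarfen=25 Hollowpine=32 Ironridge=40 → close Ironridge (overflow 25)
  40÷2 = 20 each, +1 to first 0
Round 4: Cedarfen=45 Hollowpine=52 → close Hollowpine (overflow 43)
  52÷1 = 52 each, +1 to first 0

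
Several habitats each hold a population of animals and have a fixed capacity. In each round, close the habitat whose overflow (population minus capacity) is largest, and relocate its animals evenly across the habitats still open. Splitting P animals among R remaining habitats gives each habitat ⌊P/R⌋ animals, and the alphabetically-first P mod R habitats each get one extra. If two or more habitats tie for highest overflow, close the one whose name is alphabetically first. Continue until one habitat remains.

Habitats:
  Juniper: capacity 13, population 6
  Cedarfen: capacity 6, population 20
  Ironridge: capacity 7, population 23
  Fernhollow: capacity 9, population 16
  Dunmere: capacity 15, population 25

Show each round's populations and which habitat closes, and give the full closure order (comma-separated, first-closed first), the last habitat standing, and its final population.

Closure order: Ironridge, Cedarfen, Dunmere, Fernhollow
Last habitat: Juniper with 90 animals

Round 1: Cedarfen=20 Dunmere=25 Fernhollow=16 Ironridge=23 Juniper=6 → close Ironridge (overflow 16)
  23÷4 = 5 each, +1 to first 3
Round 2: Cedarfen=26 Dunmere=31 Fernhollow=22 Juniper=11 → close Cedarfen (overflow 20)
  26÷3 = 8 each, +1 to first 2
Round 3: Dunmere=40 Fernhollow=31 Juniper=19 → close Dunmere (overflow 25)
  40÷2 = 20 each, +1 to first 0
Round 4: Fernhollow=51 Juniper=39 → close Fernhollow (overflow 42)
  51÷1 = 51 each, +1 to first 0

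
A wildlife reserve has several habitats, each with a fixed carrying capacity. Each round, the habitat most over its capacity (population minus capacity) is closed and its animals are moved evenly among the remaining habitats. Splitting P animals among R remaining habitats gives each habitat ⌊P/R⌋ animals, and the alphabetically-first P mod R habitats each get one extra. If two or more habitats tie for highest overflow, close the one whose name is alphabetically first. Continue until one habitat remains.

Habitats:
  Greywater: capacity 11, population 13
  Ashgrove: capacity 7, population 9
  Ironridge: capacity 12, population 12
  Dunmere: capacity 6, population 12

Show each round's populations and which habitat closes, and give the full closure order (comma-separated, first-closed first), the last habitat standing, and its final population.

Closure order: Dunmere, Ashgrove, Greywater
Last habitat: Ironridge with 46 animals

Round 1: Ashgrove=9 Dunmere=12 Greywater=13 Ironridge=12 → close Dunmere (overflow 6)
  12÷3 = 4 each, +1 to first 0
Round 2: Ashgrove=13 Greywater=17 Ironridge=16 → close Ashgrove (overflow 6)
  13÷2 = 6 each, +1 to first 1
Round 3: Greywater=24 Ironridge=22 → close Greywater (overflow 13)
  24÷1 = 24 each, +1 to first 0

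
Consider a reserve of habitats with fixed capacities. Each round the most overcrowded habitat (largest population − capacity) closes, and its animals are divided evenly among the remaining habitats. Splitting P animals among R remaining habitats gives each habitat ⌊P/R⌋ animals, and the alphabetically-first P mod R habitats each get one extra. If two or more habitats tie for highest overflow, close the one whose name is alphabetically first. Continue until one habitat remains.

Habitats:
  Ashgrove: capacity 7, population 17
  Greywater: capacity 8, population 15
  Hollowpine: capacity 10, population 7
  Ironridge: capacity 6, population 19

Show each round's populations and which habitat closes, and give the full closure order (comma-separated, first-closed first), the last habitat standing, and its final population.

Closure order: Ironridge, Ashgrove, Greywater
Last habitat: Hollowpine with 58 animals

Round 1: Ashgrove=17 Greywater=15 Hollowpine=7 Ironridge=19 → close Ironridge (overflow 13)
  19÷3 = 6 each, +1 to first 1
Round 2: Ashgrove=24 Greywater=21 Hollowpine=13 → close Ashgrove (overflow 17)
  24÷2 = 12 each, +1 to first 0
Round 3: Greywater=33 Hollowpine=25 → close Greywater (overflow 25)
  33÷1 = 33 each, +1 to first 0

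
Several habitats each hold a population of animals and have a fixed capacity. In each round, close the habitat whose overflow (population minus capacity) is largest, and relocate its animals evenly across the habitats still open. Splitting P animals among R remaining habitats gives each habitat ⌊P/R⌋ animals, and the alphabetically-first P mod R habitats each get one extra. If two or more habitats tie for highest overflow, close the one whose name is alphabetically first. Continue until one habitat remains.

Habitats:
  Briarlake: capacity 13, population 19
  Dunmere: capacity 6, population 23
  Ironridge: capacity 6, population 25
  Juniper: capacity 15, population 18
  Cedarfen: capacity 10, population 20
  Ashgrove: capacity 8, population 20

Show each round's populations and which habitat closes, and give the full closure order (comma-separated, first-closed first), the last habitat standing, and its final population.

Closure order: Ironridge, Dunmere, Ashgrove, Cedarfen, Briarlake
Last habitat: Juniper with 125 animals

Round 1: Ashgrove=20 Briarlake=19 Cedarfen=20 Dunmere=23 Ironridge=25 Juniper=18 → close Ironridge (overflow 19)
  25÷5 = 5 each, +1 to first 0
Round 2: Ashgrove=25 Briarlake=24 Cedarfen=25 Dunmere=28 Juniper=23 → close Dunmere (overflow 22)
  28÷4 = 7 each, +1 to first 0
Round 3: Ashgrove=32 Briarlake=31 Cedarfen=32 Juniper=30 → close Ashgrove (overflow 24)
  32÷3 = 10 each, +1 to first 2
Round 4: Briarlake=42 Cedarfen=43 Juniper=40 → close Cedarfen (overflow 33)
  43÷2 = 21 each, +1 to first 1
Round 5: Briarlake=64 Juniper=61 → close Briarlake (overflow 51)
  64÷1 = 64 each, +1 to first 0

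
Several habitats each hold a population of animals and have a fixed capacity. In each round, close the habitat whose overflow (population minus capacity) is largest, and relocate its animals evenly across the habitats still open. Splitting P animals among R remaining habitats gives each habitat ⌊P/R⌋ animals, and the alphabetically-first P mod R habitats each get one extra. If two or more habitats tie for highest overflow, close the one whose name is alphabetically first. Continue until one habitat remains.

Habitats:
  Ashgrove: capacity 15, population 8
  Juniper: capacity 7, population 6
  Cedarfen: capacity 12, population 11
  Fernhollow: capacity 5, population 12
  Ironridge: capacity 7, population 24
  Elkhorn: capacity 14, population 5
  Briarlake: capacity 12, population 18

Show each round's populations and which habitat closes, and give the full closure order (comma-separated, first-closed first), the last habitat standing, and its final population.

Closure order: Ironridge, Fernhollow, Briarlake, Cedarfen, Juniper, Ashgrove
Last habitat: Elkhorn with 84 animals

Round 1: Ashgrove=8 Briarlake=18 Cedarfen=11 Elkhorn=5 Fernhollow=12 Ironridge=24 Juniper=6 → close Ironridge (overflow 17)
  24÷6 = 4 each, +1 to first 0
Round 2: Ashgrove=12 Briarlake=22 Cedarfen=15 Elkhorn=9 Fernhollow=16 Juniper=10 → close Fernhollow (overflow 11)
  16÷5 = 3 each, +1 to first 1
Round 3: Ashgrove=16 Briarlake=25 Cedarfen=18 Elkhorn=12 Juniper=13 → close Briarlake (overflow 13)
  25÷4 = 6 each, +1 to first 1
Round 4: Ashgrove=23 Cedarfen=24 Elkhorn=18 Juniper=19 → close Cedarfen (overflow 12)
  24÷3 = 8 each, +1 to first 0
Round 5: Ashgrove=31 Elkhorn=26 Juniper=27 → close Juniper (overflow 20)
  27÷2 = 13 each, +1 to first 1
Round 6: Ashgrove=45 Elkhorn=39 → close Ashgrove (overflow 30)
  45÷1 = 45 each, +1 to first 0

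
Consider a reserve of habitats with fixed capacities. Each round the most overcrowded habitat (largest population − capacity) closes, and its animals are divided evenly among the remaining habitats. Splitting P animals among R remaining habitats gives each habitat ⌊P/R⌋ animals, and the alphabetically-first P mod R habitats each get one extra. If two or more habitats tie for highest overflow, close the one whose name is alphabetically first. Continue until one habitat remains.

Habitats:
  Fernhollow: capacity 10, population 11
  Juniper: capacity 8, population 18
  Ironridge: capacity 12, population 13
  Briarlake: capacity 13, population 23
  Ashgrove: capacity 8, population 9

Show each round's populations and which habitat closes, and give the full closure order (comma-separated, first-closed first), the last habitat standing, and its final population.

Round 1: Ashgrove=9 Briarlake=23 Fernhollow=11 Ironridge=13 Juniper=18 → close Briarlake (overflow 10)
  23÷4 = 5 each, +1 to first 3
Round 2: Ashgrove=15 Fernhollow=17 Ironridge=19 Juniper=23 → close Juniper (overflow 15)
  23÷3 = 7 each, +1 to first 2
Round 3: Ashgrove=23 Fernhollow=25 Ironridge=26 → close Ashgrove (overflow 15)
  23÷2 = 11 each, +1 to first 1
Round 4: Fernhollow=37 Ironridge=37 → close Fernhollow (overflow 27)
  37÷1 = 37 each, +1 to first 0

Closure order: Briarlake, Juniper, Ashgrove, Fernhollow
Last habitat: Ironridge with 74 animals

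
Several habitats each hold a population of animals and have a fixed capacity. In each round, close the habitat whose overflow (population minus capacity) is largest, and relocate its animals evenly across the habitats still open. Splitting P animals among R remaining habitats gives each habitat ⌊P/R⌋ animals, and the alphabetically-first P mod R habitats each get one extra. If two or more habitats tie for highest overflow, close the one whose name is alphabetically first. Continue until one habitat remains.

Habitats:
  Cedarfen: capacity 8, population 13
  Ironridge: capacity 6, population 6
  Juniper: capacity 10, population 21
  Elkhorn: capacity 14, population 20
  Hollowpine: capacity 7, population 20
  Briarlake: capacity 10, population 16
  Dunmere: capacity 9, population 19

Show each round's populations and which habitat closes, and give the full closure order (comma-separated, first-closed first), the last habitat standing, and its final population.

Round 1: Briarlake=16 Cedarfen=13 Dunmere=19 Elkhorn=20 Hollowpine=20 Ironridge=6 Juniper=21 → close Hollowpine (overflow 13)
  20÷6 = 3 each, +1 to first 2
Round 2: Briarlake=20 Cedarfen=17 Dunmere=22 Elkhorn=23 Ironridge=9 Juniper=24 → close Juniper (overflow 14)
  24÷5 = 4 each, +1 to first 4
Round 3: Briarlake=25 Cedarfen=22 Dunmere=27 Elkhorn=28 Ironridge=13 → close Dunmere (overflow 18)
  27÷4 = 6 each, +1 to first 3
Round 4: Briarlake=32 Cedarfen=29 Elkhorn=35 Ironridge=19 → close Briarlake (overflow 22)
  32÷3 = 10 each, +1 to first 2
Round 5: Cedarfen=40 Elkhorn=46 Ironridge=29 → close Cedarfen (overflow 32)
  40÷2 = 20 each, +1 to first 0
Round 6: Elkhorn=66 Ironridge=49 → close Elkhorn (overflow 52)
  66÷1 = 66 each, +1 to first 0

Closure order: Hollowpine, Juniper, Dunmere, Briarlake, Cedarfen, Elkhorn
Last habitat: Ironridge with 115 animals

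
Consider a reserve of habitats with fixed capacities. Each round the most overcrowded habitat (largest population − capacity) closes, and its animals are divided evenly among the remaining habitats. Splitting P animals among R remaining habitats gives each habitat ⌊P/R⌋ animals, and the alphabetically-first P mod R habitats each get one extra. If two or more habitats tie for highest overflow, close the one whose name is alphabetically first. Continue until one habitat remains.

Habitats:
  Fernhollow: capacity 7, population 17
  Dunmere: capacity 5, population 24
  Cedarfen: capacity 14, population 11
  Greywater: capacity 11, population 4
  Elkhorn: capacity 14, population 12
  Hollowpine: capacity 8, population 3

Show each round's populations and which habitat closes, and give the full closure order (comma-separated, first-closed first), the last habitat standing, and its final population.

Closure order: Dunmere, Fernhollow, Elkhorn, Cedarfen, Greywater
Last habitat: Hollowpine with 71 animals

Round 1: Cedarfen=11 Dunmere=24 Elkhorn=12 Fernhollow=17 Greywater=4 Hollowpine=3 → close Dunmere (overflow 19)
  24÷5 = 4 each, +1 to first 4
Round 2: Cedarfen=16 Elkhorn=17 Fernhollow=22 Greywater=9 Hollowpine=7 → close Fernhollow (overflow 15)
  22÷4 = 5 each, +1 to first 2
Round 3: Cedarfen=22 Elkhorn=23 Greywater=14 Hollowpine=12 → close Elkhorn (overflow 9)
  23÷3 = 7 each, +1 to first 2
Round 4: Cedarfen=30 Greywater=22 Hollowpine=19 → close Cedarfen (overflow 16)
  30÷2 = 15 each, +1 to first 0
Round 5: Greywater=37 Hollowpine=34 → close Greywater (overflow 26)
  37÷1 = 37 each, +1 to first 0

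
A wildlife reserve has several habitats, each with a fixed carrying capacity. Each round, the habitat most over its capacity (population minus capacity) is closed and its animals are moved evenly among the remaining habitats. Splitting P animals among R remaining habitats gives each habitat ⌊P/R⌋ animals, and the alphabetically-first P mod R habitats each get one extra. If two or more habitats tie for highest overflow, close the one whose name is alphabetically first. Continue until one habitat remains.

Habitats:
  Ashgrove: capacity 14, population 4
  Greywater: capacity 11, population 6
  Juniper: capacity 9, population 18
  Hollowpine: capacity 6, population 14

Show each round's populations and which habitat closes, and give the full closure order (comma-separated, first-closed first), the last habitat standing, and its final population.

Closure order: Juniper, Hollowpine, Greywater
Last habitat: Ashgrove with 42 animals

Round 1: Ashgrove=4 Greywater=6 Hollowpine=14 Juniper=18 → close Juniper (overflow 9)
  18÷3 = 6 each, +1 to first 0
Round 2: Ashgrove=10 Greywater=12 Hollowpine=20 → close Hollowpine (overflow 14)
  20÷2 = 10 each, +1 to first 0
Round 3: Ashgrove=20 Greywater=22 → close Greywater (overflow 11)
  22÷1 = 22 each, +1 to first 0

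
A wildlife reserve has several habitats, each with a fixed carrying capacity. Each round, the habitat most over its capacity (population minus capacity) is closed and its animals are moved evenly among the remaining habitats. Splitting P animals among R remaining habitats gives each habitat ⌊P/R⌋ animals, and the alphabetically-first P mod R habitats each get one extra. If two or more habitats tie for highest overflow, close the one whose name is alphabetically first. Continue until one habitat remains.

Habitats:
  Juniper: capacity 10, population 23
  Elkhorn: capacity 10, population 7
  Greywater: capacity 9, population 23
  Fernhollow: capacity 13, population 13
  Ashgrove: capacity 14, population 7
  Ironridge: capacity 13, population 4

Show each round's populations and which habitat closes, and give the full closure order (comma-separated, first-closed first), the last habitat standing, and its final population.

Round 1: Ashgrove=7 Elkhorn=7 Fernhollow=13 Greywater=23 Ironridge=4 Juniper=23 → close Greywater (overflow 14)
  23÷5 = 4 each, +1 to first 3
Round 2: Ashgrove=12 Elkhorn=12 Fernhollow=18 Ironridge=8 Juniper=27 → close Juniper (overflow 17)
  27÷4 = 6 each, +1 to first 3
Round 3: Ashgrove=19 Elkhorn=19 Fernhollow=25 Ironridge=14 → close Fernhollow (overflow 12)
  25÷3 = 8 each, +1 to first 1
Round 4: Ashgrove=28 Elkhorn=27 Ironridge=22 → close Elkhorn (overflow 17)
  27÷2 = 13 each, +1 to first 1
Round 5: Ashgrove=42 Ironridge=35 → close Ashgrove (overflow 28)
  42÷1 = 42 each, +1 to first 0

Closure order: Greywater, Juniper, Fernhollow, Elkhorn, Ashgrove
Last habitat: Ironridge with 77 animals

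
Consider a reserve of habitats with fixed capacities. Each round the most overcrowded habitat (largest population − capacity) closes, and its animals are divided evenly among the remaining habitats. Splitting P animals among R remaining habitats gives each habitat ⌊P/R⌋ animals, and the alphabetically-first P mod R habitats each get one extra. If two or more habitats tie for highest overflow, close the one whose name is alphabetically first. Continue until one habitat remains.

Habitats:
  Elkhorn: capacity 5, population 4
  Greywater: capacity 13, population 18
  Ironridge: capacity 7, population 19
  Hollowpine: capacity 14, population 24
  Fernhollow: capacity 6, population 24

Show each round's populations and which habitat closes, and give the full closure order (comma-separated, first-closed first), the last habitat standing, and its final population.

Closure order: Fernhollow, Ironridge, Hollowpine, Greywater
Last habitat: Elkhorn with 89 animals

Round 1: Elkhorn=4 Fernhollow=24 Greywater=18 Hollowpine=24 Ironridge=19 → close Fernhollow (overflow 18)
  24÷4 = 6 each, +1 to first 0
Round 2: Elkhorn=10 Greywater=24 Hollowpine=30 Ironridge=25 → close Ironridge (overflow 18)
  25÷3 = 8 each, +1 to first 1
Round 3: Elkhorn=19 Greywater=32 Hollowpine=38 → close Hollowpine (overflow 24)
  38÷2 = 19 each, +1 to first 0
Round 4: Elkhorn=38 Greywater=51 → close Greywater (overflow 38)
  51÷1 = 51 each, +1 to first 0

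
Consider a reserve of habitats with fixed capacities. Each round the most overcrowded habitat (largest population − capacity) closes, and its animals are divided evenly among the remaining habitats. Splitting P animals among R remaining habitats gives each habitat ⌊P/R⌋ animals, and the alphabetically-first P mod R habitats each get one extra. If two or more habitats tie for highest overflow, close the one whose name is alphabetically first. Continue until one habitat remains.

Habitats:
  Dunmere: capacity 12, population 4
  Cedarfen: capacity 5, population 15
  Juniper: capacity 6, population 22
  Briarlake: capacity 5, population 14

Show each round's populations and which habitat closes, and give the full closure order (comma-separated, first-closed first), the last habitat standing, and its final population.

Closure order: Juniper, Briarlake, Cedarfen
Last habitat: Dunmere with 55 animals

Round 1: Briarlake=14 Cedarfen=15 Dunmere=4 Juniper=22 → close Juniper (overflow 16)
  22÷3 = 7 each, +1 to first 1
Round 2: Briarlake=22 Cedarfen=22 Dunmere=11 → close Briarlake (overflow 17)
  22÷2 = 11 each, +1 to first 0
Round 3: Cedarfen=33 Dunmere=22 → close Cedarfen (overflow 28)
  33÷1 = 33 each, +1 to first 0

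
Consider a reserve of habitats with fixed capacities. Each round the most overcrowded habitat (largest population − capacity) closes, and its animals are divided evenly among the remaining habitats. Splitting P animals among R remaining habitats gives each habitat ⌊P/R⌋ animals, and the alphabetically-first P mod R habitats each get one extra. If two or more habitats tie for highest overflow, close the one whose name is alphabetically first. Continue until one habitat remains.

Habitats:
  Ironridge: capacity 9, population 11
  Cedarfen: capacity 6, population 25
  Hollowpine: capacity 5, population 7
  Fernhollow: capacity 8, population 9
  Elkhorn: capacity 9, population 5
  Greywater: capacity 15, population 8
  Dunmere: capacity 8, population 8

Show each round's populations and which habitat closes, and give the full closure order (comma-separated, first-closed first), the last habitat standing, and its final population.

Round 1: Cedarfen=25 Dunmere=8 Elkhorn=5 Fernhollow=9 Greywater=8 Hollowpine=7 Ironridge=11 → close Cedarfen (overflow 19)
  25÷6 = 4 each, +1 to first 1
Round 2: Dunmere=13 Elkhorn=9 Fernhollow=13 Greywater=12 Hollowpine=11 Ironridge=15 → close Hollowpine (overflow 6)
  11÷5 = 2 each, +1 to first 1
Round 3: Dunmere=16 Elkhorn=11 Fernhollow=15 Greywater=14 Ironridge=17 → close Dunmere (overflow 8)
  16÷4 = 4 each, +1 to first 0
Round 4: Elkhorn=15 Fernhollow=19 Greywater=18 Ironridge=21 → close Ironridge (overflow 12)
  21÷3 = 7 each, +1 to first 0
Round 5: Elkhorn=22 Fernhollow=26 Greywater=25 → close Fernhollow (overflow 18)
  26÷2 = 13 each, +1 to first 0
Round 6: Elkhorn=35 Greywater=38 → close Elkhorn (overflow 26)
  35÷1 = 35 each, +1 to first 0

Closure order: Cedarfen, Hollowpine, Dunmere, Ironridge, Fernhollow, Elkhorn
Last habitat: Greywater with 73 animals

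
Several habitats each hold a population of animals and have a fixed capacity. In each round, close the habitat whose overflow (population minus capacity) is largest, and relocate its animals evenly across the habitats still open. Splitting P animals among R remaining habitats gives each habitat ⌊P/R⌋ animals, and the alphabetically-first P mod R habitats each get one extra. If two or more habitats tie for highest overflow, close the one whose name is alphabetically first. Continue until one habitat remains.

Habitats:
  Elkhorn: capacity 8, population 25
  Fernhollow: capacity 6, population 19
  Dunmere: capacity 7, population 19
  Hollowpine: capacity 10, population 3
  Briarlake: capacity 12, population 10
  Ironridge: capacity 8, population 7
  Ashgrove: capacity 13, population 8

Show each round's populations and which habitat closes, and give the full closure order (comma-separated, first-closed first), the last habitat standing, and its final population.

Closure order: Elkhorn, Fernhollow, Dunmere, Briarlake, Ironridge, Ashgrove
Last habitat: Hollowpine with 91 animals

Round 1: Ashgrove=8 Briarlake=10 Dunmere=19 Elkhorn=25 Fernhollow=19 Hollowpine=3 Ironridge=7 → close Elkhorn (overflow 17)
  25÷6 = 4 each, +1 to first 1
Round 2: Ashgrove=13 Briarlake=14 Dunmere=23 Fernhollow=23 Hollowpine=7 Ironridge=11 → close Fernhollow (overflow 17)
  23÷5 = 4 each, +1 to first 3
Round 3: Ashgrove=18 Briarlake=19 Dunmere=28 Hollowpine=11 Ironridge=15 → close Dunmere (overflow 21)
  28÷4 = 7 each, +1 to first 0
Round 4: Ashgrove=25 Briarlake=26 Hollowpine=18 Ironridge=22 → close Briarlake (overflow 14)
  26÷3 = 8 each, +1 to first 2
Round 5: Ashgrove=34 Hollowpine=27 Ironridge=30 → close Ironridge (overflow 22)
  30÷2 = 15 each, +1 to first 0
Round 6: Ashgrove=49 Hollowpine=42 → close Ashgrove (overflow 36)
  49÷1 = 49 each, +1 to first 0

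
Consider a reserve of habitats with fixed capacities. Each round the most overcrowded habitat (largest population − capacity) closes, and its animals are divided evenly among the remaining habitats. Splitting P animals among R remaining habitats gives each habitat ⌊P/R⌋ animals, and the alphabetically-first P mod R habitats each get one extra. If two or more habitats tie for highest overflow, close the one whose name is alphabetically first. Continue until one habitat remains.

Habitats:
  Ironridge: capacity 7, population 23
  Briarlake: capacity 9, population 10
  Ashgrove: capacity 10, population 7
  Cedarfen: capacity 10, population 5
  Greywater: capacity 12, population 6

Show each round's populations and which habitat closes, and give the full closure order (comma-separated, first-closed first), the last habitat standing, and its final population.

Closure order: Ironridge, Briarlake, Ashgrove, Cedarfen
Last habitat: Greywater with 51 animals

Round 1: Ashgrove=7 Briarlake=10 Cedarfen=5 Greywater=6 Ironridge=23 → close Ironridge (overflow 16)
  23÷4 = 5 each, +1 to first 3
Round 2: Ashgrove=13 Briarlake=16 Cedarfen=11 Greywater=11 → close Briarlake (overflow 7)
  16÷3 = 5 each, +1 to first 1
Round 3: Ashgrove=19 Cedarfen=16 Greywater=16 → close Ashgrove (overflow 9)
  19÷2 = 9 each, +1 to first 1
Round 4: Cedarfen=26 Greywater=25 → close Cedarfen (overflow 16)
  26÷1 = 26 each, +1 to first 0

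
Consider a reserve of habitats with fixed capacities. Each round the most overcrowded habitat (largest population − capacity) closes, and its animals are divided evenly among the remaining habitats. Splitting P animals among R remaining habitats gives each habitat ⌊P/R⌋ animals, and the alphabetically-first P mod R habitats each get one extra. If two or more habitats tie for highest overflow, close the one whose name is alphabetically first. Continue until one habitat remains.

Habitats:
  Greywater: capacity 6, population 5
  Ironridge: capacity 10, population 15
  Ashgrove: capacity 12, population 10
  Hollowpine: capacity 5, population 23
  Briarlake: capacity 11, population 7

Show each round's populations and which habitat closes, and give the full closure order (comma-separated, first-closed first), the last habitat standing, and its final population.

Closure order: Hollowpine, Ironridge, Ashgrove, Greywater
Last habitat: Briarlake with 60 animals

Round 1: Ashgrove=10 Briarlake=7 Greywater=5 Hollowpine=23 Ironridge=15 → close Hollowpine (overflow 18)
  23÷4 = 5 each, +1 to first 3
Round 2: Ashgrove=16 Briarlake=13 Greywater=11 Ironridge=20 → close Ironridge (overflow 10)
  20÷3 = 6 each, +1 to first 2
Round 3: Ashgrove=23 Briarlake=20 Greywater=17 → close Ashgrove (overflow 11)
  23÷2 = 11 each, +1 to first 1
Round 4: Briarlake=32 Greywater=28 → close Greywater (overflow 22)
  28÷1 = 28 each, +1 to first 0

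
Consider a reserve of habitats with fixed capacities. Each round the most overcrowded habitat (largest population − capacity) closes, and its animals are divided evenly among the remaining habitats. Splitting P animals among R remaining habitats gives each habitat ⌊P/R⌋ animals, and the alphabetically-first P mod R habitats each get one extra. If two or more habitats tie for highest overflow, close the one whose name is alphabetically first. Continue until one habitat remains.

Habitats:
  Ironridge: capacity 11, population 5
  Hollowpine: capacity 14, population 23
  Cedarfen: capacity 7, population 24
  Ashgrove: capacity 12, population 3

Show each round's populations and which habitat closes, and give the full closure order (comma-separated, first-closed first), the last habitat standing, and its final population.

Closure order: Cedarfen, Hollowpine, Ironridge
Last habitat: Ashgrove with 55 animals

Round 1: Ashgrove=3 Cedarfen=24 Hollowpine=23 Ironridge=5 → close Cedarfen (overflow 17)
  24÷3 = 8 each, +1 to first 0
Round 2: Ashgrove=11 Hollowpine=31 Ironridge=13 → close Hollowpine (overflow 17)
  31÷2 = 15 each, +1 to first 1
Round 3: Ashgrove=27 Ironridge=28 → close Ironridge (overflow 17)
  28÷1 = 28 each, +1 to first 0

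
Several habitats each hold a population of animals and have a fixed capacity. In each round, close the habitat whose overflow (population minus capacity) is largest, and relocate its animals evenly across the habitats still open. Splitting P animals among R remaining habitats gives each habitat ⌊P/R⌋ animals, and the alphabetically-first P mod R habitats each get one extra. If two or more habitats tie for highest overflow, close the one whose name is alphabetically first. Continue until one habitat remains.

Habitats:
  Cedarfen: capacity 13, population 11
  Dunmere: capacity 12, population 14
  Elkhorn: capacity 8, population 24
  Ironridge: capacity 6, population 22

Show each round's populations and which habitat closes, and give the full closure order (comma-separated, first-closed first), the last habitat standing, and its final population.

Closure order: Elkhorn, Ironridge, Dunmere
Last habitat: Cedarfen with 71 animals

Round 1: Cedarfen=11 Dunmere=14 Elkhorn=24 Ironridge=22 → close Elkhorn (overflow 16)
  24÷3 = 8 each, +1 to first 0
Round 2: Cedarfen=19 Dunmere=22 Ironridge=30 → close Ironridge (overflow 24)
  30÷2 = 15 each, +1 to first 0
Round 3: Cedarfen=34 Dunmere=37 → close Dunmere (overflow 25)
  37÷1 = 37 each, +1 to first 0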